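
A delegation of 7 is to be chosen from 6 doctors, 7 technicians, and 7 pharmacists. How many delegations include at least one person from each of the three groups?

Unrestricted: C(20,7) = 77520 ways to pick any 7 of the 20.
Selections missing a whole group: no doctors → C(14,7) = 3432; no technicians → C(13,7) = 1716; no pharmacists → C(13,7) = 1716.
Add back selections omitting two groups (i.e. drawn from a single group): C(6,7) + C(7,7) + C(7,7) = 2.
By inclusion–exclusion: 77520 − 6864 + 2 = 70658.

70658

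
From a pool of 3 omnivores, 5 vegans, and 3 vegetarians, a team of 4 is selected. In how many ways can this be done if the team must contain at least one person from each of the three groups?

Unrestricted: C(11,4) = 330 ways to pick any 4 of the 11.
Selections missing a whole group: no omnivores → C(8,4) = 70; no vegans → C(6,4) = 15; no vegetarians → C(8,4) = 70.
Add back selections omitting two groups (i.e. drawn from a single group): C(3,4) + C(5,4) + C(3,4) = 5.
By inclusion–exclusion: 330 − 155 + 5 = 180.

180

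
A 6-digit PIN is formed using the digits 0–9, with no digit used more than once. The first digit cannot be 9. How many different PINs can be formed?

136080

The first digit has 10−1 = 9 choices (anything except 9).
The remaining 5 digits are filled from the other 9 symbols without repetition: 9 × 8 × 7 × 6 × 5 = 15120.
Total: 9 × 15120 = 136080.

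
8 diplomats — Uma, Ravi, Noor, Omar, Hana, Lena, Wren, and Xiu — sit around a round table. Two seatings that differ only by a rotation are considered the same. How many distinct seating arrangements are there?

5040

Seat Uma anywhere (absorbing the rotational symmetry), then permute the other 7: (7)! = 5040.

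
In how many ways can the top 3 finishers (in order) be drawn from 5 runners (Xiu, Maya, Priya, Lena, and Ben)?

This is an ordered selection of 3 from 5: P(5,3).
That gives 5 × 4 × 3 = 60.

60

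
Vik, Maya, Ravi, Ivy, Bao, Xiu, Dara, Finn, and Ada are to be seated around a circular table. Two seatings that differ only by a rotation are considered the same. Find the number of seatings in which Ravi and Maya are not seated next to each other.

Without the restriction there are (8)! = 40320 seatings.
Seatings with Ravi beside Maya: treat them as a block with 2 internal orders, giving 2 × (7)! = 10080.
Subtracting, 40320 − 10080 = 30240.

30240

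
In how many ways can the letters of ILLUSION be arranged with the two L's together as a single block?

Treat the 2 copies of L as a single block. The multiset to arrange is then {LL, I, I, N, O, S, U}, 7 items in all.
That gives (7)!/(2!) = 2520 arrangements.

2520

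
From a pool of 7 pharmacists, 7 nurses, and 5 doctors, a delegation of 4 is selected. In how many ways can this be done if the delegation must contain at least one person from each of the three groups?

1960

Total 4-person selections from all 19: C(19,4) = 3876.
Subtract selections that omit an entire group: no pharmacists → C(12,4) = 495; no nurses → C(12,4) = 495; no doctors → C(14,4) = 1001.
Add back selections omitting two groups (i.e. drawn from a single group): C(7,4) + C(7,4) + C(5,4) = 75.
By inclusion–exclusion: 3876 − 1991 + 75 = 1960.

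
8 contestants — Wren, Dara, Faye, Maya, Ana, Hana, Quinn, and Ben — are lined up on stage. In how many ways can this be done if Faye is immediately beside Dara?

Treat {Faye, Dara} as a single unit. There are 7 units to order, and the pair itself can be ordered 2 ways.
So the count is 2·(7)! = 10080.

10080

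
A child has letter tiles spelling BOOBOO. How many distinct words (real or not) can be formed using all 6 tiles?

15

The 6 letters of BOOBOO have repeats: B appearing twice and O appearing 4 times.
The number of distinct arrangements is 6!/(4!·2!) = 720/48 = 15.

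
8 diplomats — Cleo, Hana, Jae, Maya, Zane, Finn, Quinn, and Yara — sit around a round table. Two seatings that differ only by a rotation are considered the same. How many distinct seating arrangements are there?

5040

Seat Cleo anywhere (absorbing the rotational symmetry), then permute the other 7: (7)! = 5040.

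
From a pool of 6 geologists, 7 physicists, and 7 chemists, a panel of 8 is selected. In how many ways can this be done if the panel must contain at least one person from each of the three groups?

120393

Total 8-person selections from all 20: C(20,8) = 125970.
Subtract selections that omit an entire group: no geologists → C(14,8) = 3003; no physicists → C(13,8) = 1287; no chemists → C(13,8) = 1287.
Add back selections omitting two groups (i.e. drawn from a single group): C(6,8) + C(7,8) + C(7,8) = 0.
By inclusion–exclusion: 125970 − 5577 + 0 = 120393.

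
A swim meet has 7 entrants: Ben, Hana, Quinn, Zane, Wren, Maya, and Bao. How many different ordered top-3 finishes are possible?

210

There are 7 choices for 1st place, 6 for 2nd, and 5 for 3rd.
That gives 7 × 6 × 5 = 210.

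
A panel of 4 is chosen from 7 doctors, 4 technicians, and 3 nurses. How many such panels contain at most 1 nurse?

Split by how many nurses are chosen (0 through 1).
Sum: C(3,0)·C(11,4) + C(3,1)·C(11,3) = 330 + 495 = 825.

825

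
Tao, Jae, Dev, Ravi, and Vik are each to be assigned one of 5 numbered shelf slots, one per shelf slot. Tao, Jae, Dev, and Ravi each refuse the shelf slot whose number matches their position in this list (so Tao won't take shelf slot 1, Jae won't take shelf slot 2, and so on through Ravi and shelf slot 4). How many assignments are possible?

53

Let Aᵢ (for 1 ≤ i ≤ 4) be the placements that put person i in their forbidden shelf slot. Any j of these fix j positions, leaving (5−j)! ways to fill the rest, and there are C(4,j) ways to pick which j.
By inclusion–exclusion, the number of valid placements is Σ_{j=0}^{4} (−1)^j C(4,j)·(5−j)!.
Computing: 120 − 96 + 36 − 8 + 1 = 53.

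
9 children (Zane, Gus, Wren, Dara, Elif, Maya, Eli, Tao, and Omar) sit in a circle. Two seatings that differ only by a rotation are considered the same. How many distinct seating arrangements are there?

40320

Seat Zane anywhere (absorbing the rotational symmetry), then permute the other 8: (8)! = 40320.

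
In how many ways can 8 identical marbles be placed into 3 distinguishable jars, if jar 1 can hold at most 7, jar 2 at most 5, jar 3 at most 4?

Without the upper bounds there are C(10,2) = 45 ways to split 8 among 3 jars.
Subtract solutions that violate a single cap (substitute x_i' = x_i − (cap_i+1)): x_1 ≥ 8 gives C(2,2) = 1; x_2 ≥ 6 gives C(4,2) = 6; x_3 ≥ 5 gives C(5,2) = 10. Together 17.
No two caps can be exceeded simultaneously, so the pair terms are all 0.
By inclusion–exclusion the count is 45 − 17 + 0 = 28.

28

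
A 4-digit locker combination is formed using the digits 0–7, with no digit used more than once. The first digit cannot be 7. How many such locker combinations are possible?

The first digit has 8−1 = 7 choices (anything except 7).
The remaining 3 digits are filled from the other 7 symbols without repetition: 7 × 6 × 5 = 210.
Total: 7 × 210 = 1470.

1470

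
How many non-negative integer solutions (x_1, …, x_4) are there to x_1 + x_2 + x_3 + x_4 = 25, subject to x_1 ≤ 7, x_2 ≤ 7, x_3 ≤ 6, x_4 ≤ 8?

Without the upper bounds there are C(28,3) = 3276 ways to split 25 among 4 variables.
Subtract solutions that violate a single cap (substitute x_i' = x_i − (cap_i+1)): x_1 ≥ 8 gives C(20,3) = 1140; x_2 ≥ 8 gives C(20,3) = 1140; x_3 ≥ 7 gives C(21,3) = 1330; x_4 ≥ 9 gives C(19,3) = 969. Together 4579.
Add back pairs where two caps are both exceeded: 220 + 286 + 165 + 286 + 165 + 220 = 1342.
Subtract triples: 10 + 1 + 4 + 4 = 19.
By inclusion–exclusion the count is 3276 − 4579 + 1342 − 19 = 20.

20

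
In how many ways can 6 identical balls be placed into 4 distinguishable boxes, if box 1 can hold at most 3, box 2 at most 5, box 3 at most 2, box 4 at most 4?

By stars and bars, unrestricted non-negative solutions to x_1+…+x_4 = 6 number C(6+3,3) = 84.
Subtract solutions that violate a single cap (substitute x_i' = x_i − (cap_i+1)): x_1 ≥ 4 gives C(5,3) = 10; x_2 ≥ 6 gives C(3,3) = 1; x_3 ≥ 3 gives C(6,3) = 20; x_4 ≥ 5 gives C(4,3) = 4. Together 35.
No two caps can be exceeded simultaneously, so the pair terms are all 0.
By inclusion–exclusion the count is 84 − 35 + 0 = 49.

49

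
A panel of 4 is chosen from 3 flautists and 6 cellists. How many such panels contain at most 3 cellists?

111

Split by how many cellists are chosen (0 through 3).
Sum: C(6,0)·C(3,4) + C(6,1)·C(3,3) + C(6,2)·C(3,2) + C(6,3)·C(3,1) = 0 + 6 + 45 + 60 = 111.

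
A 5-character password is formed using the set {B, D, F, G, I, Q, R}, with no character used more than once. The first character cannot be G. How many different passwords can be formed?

2160

The first character has 7−1 = 6 choices (anything except G).
The remaining 4 characters are filled from the other 6 symbols without repetition: 6 × 5 × 4 × 3 = 360.
Total: 6 × 360 = 2160.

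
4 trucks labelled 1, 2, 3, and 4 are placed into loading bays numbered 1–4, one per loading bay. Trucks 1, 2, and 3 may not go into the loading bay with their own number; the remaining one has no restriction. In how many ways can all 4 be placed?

11

Let Aᵢ (for i ∈ {1, 2, 3}) be the placements that put truck i in its forbidden loading bay. Any j of these fix j positions, leaving (4−j)! ways to fill the rest, and there are C(3,j) ways to pick which j.
By inclusion–exclusion, the number of valid placements is Σ_{j=0}^{3} (−1)^j C(3,j)·(4−j)!.
Computing: 24 − 18 + 6 − 1 = 11.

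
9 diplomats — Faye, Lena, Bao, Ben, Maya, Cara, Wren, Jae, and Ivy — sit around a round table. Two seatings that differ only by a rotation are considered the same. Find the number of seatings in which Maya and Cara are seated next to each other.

10080

Treat {Maya, Cara} as one unit (2 internal orders) and seat the resulting 8 units around the table: (7)! circular arrangements.
So 2 × (7)! = 2 × 5040 = 10080.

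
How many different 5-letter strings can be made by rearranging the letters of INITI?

Letter multiplicities in INITI: I×3, N×1, T×1.
Dividing 5! = 120 by 3! = 6 for the repeated letters gives 20.

20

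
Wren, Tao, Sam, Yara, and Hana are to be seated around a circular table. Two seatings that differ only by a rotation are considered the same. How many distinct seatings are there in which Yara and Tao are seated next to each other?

Treat {Yara, Tao} as one unit (2 internal orders) and seat the resulting 4 units around the table: (3)! circular arrangements.
So 2 × (3)! = 2 × 6 = 12.

12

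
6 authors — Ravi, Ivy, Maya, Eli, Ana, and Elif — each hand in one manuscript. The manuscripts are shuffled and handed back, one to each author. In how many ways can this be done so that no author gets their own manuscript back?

265

This is the derangement count D_6: permutations of 6 items with no fixed point.
By inclusion–exclusion this is Σ_{j=0}^{6} (−1)^j C(6,j)·(6−j)!.
Computing: 720 − 720 + 360 − 120 + 30 − 6 + 1 = 265.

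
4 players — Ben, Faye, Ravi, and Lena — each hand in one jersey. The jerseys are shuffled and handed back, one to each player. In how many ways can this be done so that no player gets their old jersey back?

Count assignments avoiding every fixed point. For any j of the 4 players fixed to their old jersey, the other 4−j can be arranged in (4−j)! ways.
By inclusion–exclusion this is Σ_{j=0}^{4} (−1)^j C(4,j)·(4−j)!.
Computing: 24 − 24 + 12 − 4 + 1 = 9.

9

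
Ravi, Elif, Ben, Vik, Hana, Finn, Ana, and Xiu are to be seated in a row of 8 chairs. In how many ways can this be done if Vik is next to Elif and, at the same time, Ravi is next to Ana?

2880

Treat {Vik,Elif} as one block (2 orders) and {Ravi,Ana} as another (2 orders).
That leaves 6 units to arrange: 2 × 2 × 6! = 4 × 720 = 2880.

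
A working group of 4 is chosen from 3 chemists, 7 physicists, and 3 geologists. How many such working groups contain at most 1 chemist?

Split by how many chemists are chosen (0 through 1).
Sum: C(3,0)·C(10,4) + C(3,1)·C(10,3) = 210 + 360 = 570.

570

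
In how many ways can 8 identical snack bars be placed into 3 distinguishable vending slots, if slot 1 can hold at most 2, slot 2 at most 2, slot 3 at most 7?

Ignoring the caps, the number of non-negative solutions to x_1+…+x_3 = 8 is C(10,2) = 45.
Subtract solutions that violate a single cap (substitute x_i' = x_i − (cap_i+1)): x_1 ≥ 3 gives C(7,2) = 21; x_2 ≥ 3 gives C(7,2) = 21; x_3 ≥ 8 gives C(2,2) = 1. Together 43.
Add back pairs where two caps are both exceeded: 6 + 0 + 0 = 6.
By inclusion–exclusion the count is 45 − 43 + 6 = 8.

8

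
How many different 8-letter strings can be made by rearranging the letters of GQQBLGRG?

3360

GQQBLGRG has 8 letters with G appearing 3 times and Q appearing twice.
The number of distinct arrangements is 8!/(3!·2!) = 40320/12 = 3360.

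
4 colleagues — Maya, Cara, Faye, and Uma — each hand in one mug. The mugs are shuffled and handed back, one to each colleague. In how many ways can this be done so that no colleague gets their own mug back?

9

This is the derangement count D_4: permutations of 4 items with no fixed point.
By inclusion–exclusion this is Σ_{j=0}^{4} (−1)^j C(4,j)·(4−j)!.
Computing: 24 − 24 + 12 − 4 + 1 = 9.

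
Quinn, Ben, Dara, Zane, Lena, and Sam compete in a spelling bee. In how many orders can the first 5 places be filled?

720

There are 6 choices for 1st place, 5 for 2nd, and so on down to 2 for position 5.
That gives 6 × 5 × 4 × 3 × 2 = 720.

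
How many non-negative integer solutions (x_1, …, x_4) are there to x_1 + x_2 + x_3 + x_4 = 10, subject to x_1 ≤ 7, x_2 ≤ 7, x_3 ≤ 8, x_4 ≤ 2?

By stars and bars, unrestricted non-negative solutions to x_1+…+x_4 = 10 number C(10+3,3) = 286.
Subtract solutions that violate a single cap (substitute x_i' = x_i − (cap_i+1)): x_1 ≥ 8 gives C(5,3) = 10; x_2 ≥ 8 gives C(5,3) = 10; x_3 ≥ 9 gives C(4,3) = 4; x_4 ≥ 3 gives C(10,3) = 120. Together 144.
No two caps can be exceeded simultaneously, so the pair terms are all 0.
By inclusion–exclusion the count is 286 − 144 + 0 = 142.

142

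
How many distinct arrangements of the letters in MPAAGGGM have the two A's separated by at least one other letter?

1260

There are 8!/(3!·2!·2!) = 1680 arrangements of MPAAGGGM in total.
If the two A's are adjacent, glue them into one block, leaving 7 items to arrange: (7)!/(3!·2!) = 420 ways.
Subtracting, 1680 − 420 = 1260 arrangements keep the A's apart.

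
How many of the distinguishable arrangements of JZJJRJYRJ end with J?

840

Fix J in the last position and arrange the remaining 8 letters.
Those 8 letters have J appearing 4 times and R appearing twice, giving (8)!/(4!·2!) = 840.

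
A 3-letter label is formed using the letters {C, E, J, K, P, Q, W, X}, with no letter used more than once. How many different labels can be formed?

Choose and order 3 of the 8 symbols: the first letter has 8 options, the next 7, then 6.
8 × 7 × 6 = 336.

336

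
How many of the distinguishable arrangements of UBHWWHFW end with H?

Fix H in the last position and arrange the remaining 7 letters.
Those 7 letters have W appearing 3 times, giving (7)!/(3!) = 840.

840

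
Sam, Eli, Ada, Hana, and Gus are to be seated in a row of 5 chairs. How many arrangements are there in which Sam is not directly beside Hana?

72

There are 5! = 120 arrangements in all. If Sam and Hana are adjacent, merging them into one block gives 2·(4)! = 48 arrangements.
Complementary counting: 120 − 48 = 72.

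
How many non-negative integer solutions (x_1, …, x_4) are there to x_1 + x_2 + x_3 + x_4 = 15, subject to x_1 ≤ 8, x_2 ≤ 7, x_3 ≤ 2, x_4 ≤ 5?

81

By stars and bars, unrestricted non-negative solutions to x_1+…+x_4 = 15 number C(15+3,3) = 816.
Subtract solutions that violate a single cap (substitute x_i' = x_i − (cap_i+1)): x_1 ≥ 9 gives C(9,3) = 84; x_2 ≥ 8 gives C(10,3) = 120; x_3 ≥ 3 gives C(15,3) = 455; x_4 ≥ 6 gives C(12,3) = 220. Together 879.
Add back pairs where two caps are both exceeded: 0 + 20 + 1 + 35 + 4 + 84 = 144.
By inclusion–exclusion the count is 816 − 879 + 144 = 81.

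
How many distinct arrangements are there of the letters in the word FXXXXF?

15

FXXXXF has 6 letters with F appearing twice and X appearing 4 times.
Dividing 6! = 720 by 4!·2! = 48 for the repeated letters gives 15.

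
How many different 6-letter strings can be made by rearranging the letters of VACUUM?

360

The 6 letters of VACUUM have repeats: U appearing twice.
The number of distinct arrangements is 6!/(2!) = 720/2 = 360.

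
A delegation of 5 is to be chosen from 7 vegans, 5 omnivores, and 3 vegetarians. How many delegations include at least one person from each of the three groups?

Unrestricted: C(15,5) = 3003 ways to pick any 5 of the 15.
Subtract selections that omit an entire group: no vegans → C(8,5) = 56; no omnivores → C(10,5) = 252; no vegetarians → C(12,5) = 792.
Add back selections omitting two groups (i.e. drawn from a single group): C(7,5) + C(5,5) + C(3,5) = 22.
By inclusion–exclusion: 3003 − 1100 + 22 = 1925.

1925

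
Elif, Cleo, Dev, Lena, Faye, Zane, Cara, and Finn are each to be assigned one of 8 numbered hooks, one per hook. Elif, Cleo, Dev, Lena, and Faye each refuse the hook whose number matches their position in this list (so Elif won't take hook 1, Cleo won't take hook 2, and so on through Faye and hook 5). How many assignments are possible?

21234

Let Aᵢ (for 1 ≤ i ≤ 5) be the placements that put person i in their forbidden hook. Any j of these fix j positions, leaving (8−j)! ways to fill the rest, and there are C(5,j) ways to pick which j.
By inclusion–exclusion, the number of valid placements is Σ_{j=0}^{5} (−1)^j C(5,j)·(8−j)!.
Computing: 40320 − 25200 + 7200 − 1200 + 120 − 6 = 21234.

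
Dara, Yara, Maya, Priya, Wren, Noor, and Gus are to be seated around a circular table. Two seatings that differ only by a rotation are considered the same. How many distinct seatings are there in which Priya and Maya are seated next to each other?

Treat {Priya, Maya} as one unit (2 internal orders) and seat the resulting 6 units around the table: (5)! circular arrangements.
So 2 × (5)! = 2 × 120 = 240.

240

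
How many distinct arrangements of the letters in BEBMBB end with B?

20

Fix B in the last position and arrange the remaining 5 letters.
Those 5 letters have B appearing 3 times, giving (5)!/(3!) = 20.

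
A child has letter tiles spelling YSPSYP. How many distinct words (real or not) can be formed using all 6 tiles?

90

The 6 letters of YSPSYP have repeats: P appearing twice, S appearing twice, and Y appearing twice.
Dividing 6! = 720 by 2!·2!·2! = 8 for the repeated letters gives 90.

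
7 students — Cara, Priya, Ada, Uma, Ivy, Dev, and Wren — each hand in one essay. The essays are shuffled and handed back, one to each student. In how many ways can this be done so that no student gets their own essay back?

Count assignments avoiding every fixed point. For any j of the 7 students fixed to their own essay, the other 7−j can be arranged in (7−j)! ways.
By inclusion–exclusion this is Σ_{j=0}^{7} (−1)^j C(7,j)·(7−j)!.
Computing: 5040 − 5040 + 2520 − 840 + 210 − 42 + 7 − 1 = 1854.

1854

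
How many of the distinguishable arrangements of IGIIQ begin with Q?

4

Fix Q in the first position and arrange the remaining 4 letters.
Those 4 letters have I appearing 3 times, giving (4)!/(3!) = 4.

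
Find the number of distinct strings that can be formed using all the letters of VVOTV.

20

The 5 letters of VVOTV have repeats: V appearing 3 times.
The number of distinct arrangements is 5!/(3!) = 120/6 = 20.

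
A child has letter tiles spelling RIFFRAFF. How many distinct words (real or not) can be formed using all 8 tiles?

The 8 letters of RIFFRAFF have repeats: F appearing 4 times and R appearing twice.
So there are 8! / (4!·2!) = 840 distinguishable arrangements.

840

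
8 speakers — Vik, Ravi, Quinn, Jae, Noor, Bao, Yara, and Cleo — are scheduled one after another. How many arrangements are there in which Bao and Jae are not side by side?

30240

There are 8! = 40320 arrangements in all. If Bao and Jae are adjacent, merging them into one block gives 2·(7)! = 10080 arrangements.
So 40320 − 10080 = 30240 arrangements keep them apart.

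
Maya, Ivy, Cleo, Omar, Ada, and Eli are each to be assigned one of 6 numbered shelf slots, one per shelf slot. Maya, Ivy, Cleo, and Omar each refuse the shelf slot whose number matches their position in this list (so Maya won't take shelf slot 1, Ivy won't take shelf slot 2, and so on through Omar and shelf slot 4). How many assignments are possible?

Let Aᵢ (for 1 ≤ i ≤ 4) be the placements that put person i in their forbidden shelf slot. Any j of these fix j positions, leaving (6−j)! ways to fill the rest, and there are C(4,j) ways to pick which j.
By inclusion–exclusion, the number of valid placements is Σ_{j=0}^{4} (−1)^j C(4,j)·(6−j)!.
Computing: 720 − 480 + 144 − 24 + 2 = 362.

362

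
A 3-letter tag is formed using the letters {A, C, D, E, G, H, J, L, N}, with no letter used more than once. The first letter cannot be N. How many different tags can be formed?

The first letter has 9−1 = 8 choices (anything except N).
The remaining 2 letters are filled from the other 8 symbols without repetition: 8 × 7 = 56.
Total: 8 × 56 = 448.

448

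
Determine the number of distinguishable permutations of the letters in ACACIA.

60

The 6 letters of ACACIA have repeats: A appearing 3 times and C appearing twice.
So there are 6! / (3!·2!) = 60 distinguishable arrangements.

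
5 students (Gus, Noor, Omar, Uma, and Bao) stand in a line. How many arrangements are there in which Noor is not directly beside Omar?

72

Of the 5! = 120 arrangements, those with Noor and Omar adjacent number 2 × 4! = 48 (treat the pair as a block with 2 internal orders).
Complementary counting: 120 − 48 = 72.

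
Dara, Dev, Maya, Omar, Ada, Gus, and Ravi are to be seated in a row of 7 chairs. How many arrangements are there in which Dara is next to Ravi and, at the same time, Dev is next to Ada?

Treat {Dara,Ravi} as one block (2 orders) and {Dev,Ada} as another (2 orders).
That leaves 5 units to arrange: 2 × 2 × 5! = 4 × 120 = 480.

480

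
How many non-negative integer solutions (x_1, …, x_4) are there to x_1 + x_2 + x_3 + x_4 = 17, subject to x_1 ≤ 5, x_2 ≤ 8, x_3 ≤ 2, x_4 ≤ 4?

By stars and bars, unrestricted non-negative solutions to x_1+…+x_4 = 17 number C(17+3,3) = 1140.
Subtract solutions that violate a single cap (substitute x_i' = x_i − (cap_i+1)): x_1 ≥ 6 gives C(14,3) = 364; x_2 ≥ 9 gives C(11,3) = 165; x_3 ≥ 3 gives C(17,3) = 680; x_4 ≥ 5 gives C(15,3) = 455. Together 1664.
Add back pairs where two caps are both exceeded: 10 + 165 + 84 + 56 + 20 + 220 = 555.
Subtract triples: 0 + 0 + 20 + 1 = 21.
By inclusion–exclusion the count is 1140 − 1664 + 555 − 21 = 10.

10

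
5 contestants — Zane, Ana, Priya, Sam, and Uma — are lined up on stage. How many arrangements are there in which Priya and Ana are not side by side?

72

There are 5! = 120 arrangements in all. If Priya and Ana are adjacent, merging them into one block gives 2·(4)! = 48 arrangements.
Complementary counting: 120 − 48 = 72.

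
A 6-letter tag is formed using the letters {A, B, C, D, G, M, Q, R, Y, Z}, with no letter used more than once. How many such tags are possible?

With no repetition, fill the 6 letters in order: 10 choices, then 9, down to 5.
That product is 10 × 9 × 8 × 7 × 6 × 5 = 151200.

151200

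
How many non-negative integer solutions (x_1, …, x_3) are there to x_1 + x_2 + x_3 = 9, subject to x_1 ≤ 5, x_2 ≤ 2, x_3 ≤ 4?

Without the upper bounds there are C(11,2) = 55 ways to split 9 among 3 variables.
Subtract solutions that violate a single cap (substitute x_i' = x_i − (cap_i+1)): x_1 ≥ 6 gives C(5,2) = 10; x_2 ≥ 3 gives C(8,2) = 28; x_3 ≥ 5 gives C(6,2) = 15. Together 53.
Add back pairs where two caps are both exceeded: 1 + 0 + 3 = 4.
By inclusion–exclusion the count is 55 − 53 + 4 = 6.

6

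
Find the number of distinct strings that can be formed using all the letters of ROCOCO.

60

The 6 letters of ROCOCO have repeats: C appearing twice and O appearing 3 times.
So there are 6! / (3!·2!) = 60 distinguishable arrangements.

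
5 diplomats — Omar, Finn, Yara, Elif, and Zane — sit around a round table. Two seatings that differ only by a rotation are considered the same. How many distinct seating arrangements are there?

Around a circle, 5 distinct people have 5!/5 = (4)! = 24 rotationally distinct seatings.

24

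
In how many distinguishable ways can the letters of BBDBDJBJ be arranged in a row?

Letter multiplicities in BBDBDJBJ: B×4, D×2, J×2.
So there are 8! / (4!·2!·2!) = 420 distinguishable arrangements.

420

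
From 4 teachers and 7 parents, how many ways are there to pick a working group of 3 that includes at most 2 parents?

130

Split by how many parents are chosen (0 through 2).
Sum: C(7,0)·C(4,3) + C(7,1)·C(4,2) + C(7,2)·C(4,1) = 4 + 42 + 84 = 130.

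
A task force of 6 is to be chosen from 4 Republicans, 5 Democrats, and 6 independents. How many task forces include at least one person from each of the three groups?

Unrestricted: C(15,6) = 5005 ways to pick any 6 of the 15.
Selections missing a whole group: no Republicans → C(11,6) = 462; no Democrats → C(10,6) = 210; no independents → C(9,6) = 84.
Add back selections omitting two groups (i.e. drawn from a single group): C(4,6) + C(5,6) + C(6,6) = 1.
By inclusion–exclusion: 5005 − 756 + 1 = 4250.

4250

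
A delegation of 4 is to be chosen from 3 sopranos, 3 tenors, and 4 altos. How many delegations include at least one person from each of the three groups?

With no constraint there are C(10,4) = 210 possible selections.
Selections missing a whole group: no sopranos → C(7,4) = 35; no tenors → C(7,4) = 35; no altos → C(6,4) = 15.
Add back selections omitting two groups (i.e. drawn from a single group): C(3,4) + C(3,4) + C(4,4) = 1.
By inclusion–exclusion: 210 − 85 + 1 = 126.

126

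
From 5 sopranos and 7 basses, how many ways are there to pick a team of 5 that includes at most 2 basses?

Split by how many basses are chosen (0 through 2).
Sum: C(7,0)·C(5,5) + C(7,1)·C(5,4) + C(7,2)·C(5,3) = 1 + 35 + 210 = 246.

246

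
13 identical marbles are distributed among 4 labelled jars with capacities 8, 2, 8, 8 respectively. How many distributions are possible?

181

Without the upper bounds there are C(16,3) = 560 ways to split 13 among 4 jars.
Subtract solutions that violate a single cap (substitute x_i' = x_i − (cap_i+1)): x_1 ≥ 9 gives C(7,3) = 35; x_2 ≥ 3 gives C(13,3) = 286; x_3 ≥ 9 gives C(7,3) = 35; x_4 ≥ 9 gives C(7,3) = 35. Together 391.
Add back pairs where two caps are both exceeded: 4 + 0 + 0 + 4 + 4 + 0 = 12.
By inclusion–exclusion the count is 560 − 391 + 12 = 181.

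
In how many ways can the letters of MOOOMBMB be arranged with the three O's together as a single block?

Treat the 3 copies of O as a single block. The multiset to arrange is then {OOO, B, B, M, M, M}, 6 items in all.
That gives (6)!/(3!·2!) = 60 arrangements.

60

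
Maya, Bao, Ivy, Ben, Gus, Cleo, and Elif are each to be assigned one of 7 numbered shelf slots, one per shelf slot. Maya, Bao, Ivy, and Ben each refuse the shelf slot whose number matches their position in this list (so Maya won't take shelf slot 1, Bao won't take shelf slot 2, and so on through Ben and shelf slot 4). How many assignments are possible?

Let Aᵢ (for 1 ≤ i ≤ 4) be the placements that put person i in their forbidden shelf slot. Any j of these fix j positions, leaving (7−j)! ways to fill the rest, and there are C(4,j) ways to pick which j.
By inclusion–exclusion, the number of valid placements is Σ_{j=0}^{4} (−1)^j C(4,j)·(7−j)!.
Computing: 5040 − 2880 + 720 − 96 + 6 = 2790.

2790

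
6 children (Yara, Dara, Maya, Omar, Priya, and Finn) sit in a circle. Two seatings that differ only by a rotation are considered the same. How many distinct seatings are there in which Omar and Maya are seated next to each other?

Glue Omar and Maya into a block (2 internal orders). Seating 5 units around a circle gives (4)! arrangements.
So 2 × (4)! = 2 × 24 = 48.

48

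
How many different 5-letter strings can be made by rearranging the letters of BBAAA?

Letter multiplicities in BBAAA: A×3, B×2.
Dividing 5! = 120 by 3!·2! = 12 for the repeated letters gives 10.

10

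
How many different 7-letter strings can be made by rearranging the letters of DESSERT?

1260

Letter multiplicities in DESSERT: D×1, E×2, R×1, S×2, T×1.
So there are 7! / (2!·2!) = 1260 distinguishable arrangements.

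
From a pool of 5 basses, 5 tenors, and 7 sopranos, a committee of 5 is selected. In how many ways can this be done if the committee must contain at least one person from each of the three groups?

Unrestricted: C(17,5) = 6188 ways to pick any 5 of the 17.
Subtract selections that omit an entire group: no basses → C(12,5) = 792; no tenors → C(12,5) = 792; no sopranos → C(10,5) = 252.
Add back selections omitting two groups (i.e. drawn from a single group): C(5,5) + C(5,5) + C(7,5) = 23.
By inclusion–exclusion: 6188 − 1836 + 23 = 4375.

4375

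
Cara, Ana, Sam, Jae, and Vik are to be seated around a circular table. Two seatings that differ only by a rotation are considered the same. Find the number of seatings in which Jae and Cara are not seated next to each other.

Without the restriction there are (4)! = 24 seatings.
Seatings with Jae beside Cara: treat them as a block with 2 internal orders, giving 2 × (3)! = 12.
Subtracting, 24 − 12 = 12.

12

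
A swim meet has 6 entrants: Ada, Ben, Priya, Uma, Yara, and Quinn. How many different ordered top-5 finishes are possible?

720

There are 6 choices for 1st place, 5 for 2nd, and so on down to 2 for position 5.
That gives 6 × 5 × 4 × 3 × 2 = 720.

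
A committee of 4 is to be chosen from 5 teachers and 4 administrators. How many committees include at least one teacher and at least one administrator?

120

With no constraint there are C(9,4) = 126 possible selections.
Subtract selections that omit an entire group: no teachers → C(4,4) = 1; no administrators → C(5,4) = 5.
Both groups omitted at once is impossible, so 126 − 6 = 120.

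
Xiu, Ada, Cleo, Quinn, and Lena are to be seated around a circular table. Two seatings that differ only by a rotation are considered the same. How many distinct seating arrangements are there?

Around a circle, 5 distinct people have 5!/5 = (4)! = 24 rotationally distinct seatings.

24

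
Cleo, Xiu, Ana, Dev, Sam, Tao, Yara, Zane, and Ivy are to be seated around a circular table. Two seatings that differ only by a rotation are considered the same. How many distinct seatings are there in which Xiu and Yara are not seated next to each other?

30240

All circular seatings of 9 people number (8)! = 40320.
Seatings with Xiu beside Yara: treat them as a block with 2 internal orders, giving 2 × (7)! = 10080.
Subtracting, 40320 − 10080 = 30240.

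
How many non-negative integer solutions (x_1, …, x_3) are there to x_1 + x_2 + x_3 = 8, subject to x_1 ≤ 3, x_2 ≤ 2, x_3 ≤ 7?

11

Ignoring the caps, the number of non-negative solutions to x_1+…+x_3 = 8 is C(10,2) = 45.
Subtract solutions that violate a single cap (substitute x_i' = x_i − (cap_i+1)): x_1 ≥ 4 gives C(6,2) = 15; x_2 ≥ 3 gives C(7,2) = 21; x_3 ≥ 8 gives C(2,2) = 1. Together 37.
Add back pairs where two caps are both exceeded: 3 + 0 + 0 = 3.
By inclusion–exclusion the count is 45 − 37 + 3 = 11.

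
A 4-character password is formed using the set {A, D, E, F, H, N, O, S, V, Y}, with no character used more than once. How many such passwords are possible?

This is a permutation of 4 out of 10: P(10,4) = 10!/6!.
That product is 10 × 9 × 8 × 7 = 5040.

5040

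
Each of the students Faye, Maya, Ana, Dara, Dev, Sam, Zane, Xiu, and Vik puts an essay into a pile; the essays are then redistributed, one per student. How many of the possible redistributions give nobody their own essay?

This is the derangement count D_9: permutations of 9 items with no fixed point.
By inclusion–exclusion this is Σ_{j=0}^{9} (−1)^j C(9,j)·(9−j)!.
Computing: 362880 − 362880 + 181440 − 60480 + 15120 − 3024 + 504 − 72 + 9 − 1 = 133496.

133496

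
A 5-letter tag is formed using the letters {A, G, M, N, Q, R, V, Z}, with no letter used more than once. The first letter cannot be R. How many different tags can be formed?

5880

The first letter has 8−1 = 7 choices (anything except R).
The remaining 4 letters are filled from the other 7 symbols without repetition: 7 × 6 × 5 × 4 = 840.
Total: 7 × 840 = 5880.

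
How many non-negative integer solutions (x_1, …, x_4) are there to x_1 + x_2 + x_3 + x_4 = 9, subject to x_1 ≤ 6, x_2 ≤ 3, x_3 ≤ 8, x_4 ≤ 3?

Without the upper bounds there are C(12,3) = 220 ways to split 9 among 4 variables.
Subtract solutions that violate a single cap (substitute x_i' = x_i − (cap_i+1)): x_1 ≥ 7 gives C(5,3) = 10; x_2 ≥ 4 gives C(8,3) = 56; x_3 ≥ 9 gives C(3,3) = 1; x_4 ≥ 4 gives C(8,3) = 56. Together 123.
Add back pairs where two caps are both exceeded: 0 + 0 + 0 + 0 + 4 + 0 = 4.
By inclusion–exclusion the count is 220 − 123 + 4 = 101.

101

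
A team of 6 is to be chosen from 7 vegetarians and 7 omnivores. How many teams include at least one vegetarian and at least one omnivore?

2989

Unrestricted: C(14,6) = 3003 ways to pick any 6 of the 14.
Selections missing a whole group: no vegetarians → C(7,6) = 7; no omnivores → C(7,6) = 7.
Both groups omitted at once is impossible, so 3003 − 14 = 2989.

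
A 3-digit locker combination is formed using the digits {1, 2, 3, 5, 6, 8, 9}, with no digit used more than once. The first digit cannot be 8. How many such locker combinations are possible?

180

The first digit has 7−1 = 6 choices (anything except 8).
The remaining 2 digits are filled from the other 6 symbols without repetition: 6 × 5 = 30.
Total: 6 × 30 = 180.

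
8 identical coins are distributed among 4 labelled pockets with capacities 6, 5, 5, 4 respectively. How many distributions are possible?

121

Ignoring the caps, the number of non-negative solutions to x_1+…+x_4 = 8 is C(11,3) = 165.
Subtract solutions that violate a single cap (substitute x_i' = x_i − (cap_i+1)): x_1 ≥ 7 gives C(4,3) = 4; x_2 ≥ 6 gives C(5,3) = 10; x_3 ≥ 6 gives C(5,3) = 10; x_4 ≥ 5 gives C(6,3) = 20. Together 44.
No two caps can be exceeded simultaneously, so the pair terms are all 0.
By inclusion–exclusion the count is 165 − 44 + 0 = 121.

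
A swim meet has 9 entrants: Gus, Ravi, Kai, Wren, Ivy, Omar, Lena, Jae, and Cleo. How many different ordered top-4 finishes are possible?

3024

There are 9 choices for 1st place, 8 for 2nd, and so on down to 6 for position 4.
That gives 9 × 8 × 7 × 6 = 3024.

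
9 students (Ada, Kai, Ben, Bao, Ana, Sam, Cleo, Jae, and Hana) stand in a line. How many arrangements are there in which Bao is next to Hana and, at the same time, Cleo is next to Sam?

20160

Treat {Bao,Hana} as one block (2 orders) and {Cleo,Sam} as another (2 orders).
That leaves 7 units to arrange: 2 × 2 × 7! = 4 × 5040 = 20160.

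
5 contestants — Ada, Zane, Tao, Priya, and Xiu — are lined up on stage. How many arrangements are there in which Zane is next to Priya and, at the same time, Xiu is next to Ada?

Treat {Zane,Priya} as one block (2 orders) and {Xiu,Ada} as another (2 orders).
That leaves 3 units to arrange: 2 × 2 × 3! = 4 × 6 = 24.

24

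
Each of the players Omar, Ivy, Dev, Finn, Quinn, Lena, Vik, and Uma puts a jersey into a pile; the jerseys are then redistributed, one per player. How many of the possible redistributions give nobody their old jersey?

Count assignments avoiding every fixed point. For any j of the 8 players fixed to their old jersey, the other 8−j can be arranged in (8−j)! ways.
By inclusion–exclusion this is Σ_{j=0}^{8} (−1)^j C(8,j)·(8−j)!.
Computing: 40320 − 40320 + 20160 − 6720 + 1680 − 336 + 56 − 8 + 1 = 14833.

14833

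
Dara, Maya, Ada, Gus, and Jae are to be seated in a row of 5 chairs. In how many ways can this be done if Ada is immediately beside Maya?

Glue Ada and Maya into one block (2 internal orders), leaving 4 units to arrange in a row.
So the count is 2·(4)! = 48.

48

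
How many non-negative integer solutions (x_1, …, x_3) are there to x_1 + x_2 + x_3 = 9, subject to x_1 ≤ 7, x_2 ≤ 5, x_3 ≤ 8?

By stars and bars, unrestricted non-negative solutions to x_1+…+x_3 = 9 number C(9+2,2) = 55.
Subtract solutions that violate a single cap (substitute x_i' = x_i − (cap_i+1)): x_1 ≥ 8 gives C(3,2) = 3; x_2 ≥ 6 gives C(5,2) = 10; x_3 ≥ 9 gives C(2,2) = 1. Together 14.
No two caps can be exceeded simultaneously, so the pair terms are all 0.
By inclusion–exclusion the count is 55 − 14 + 0 = 41.

41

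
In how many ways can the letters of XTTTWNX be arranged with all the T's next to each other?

60

Treat the 3 copies of T as a single block. The multiset to arrange is then {TTT, N, W, X, X}, 5 items in all.
That gives (5)!/(2!) = 60 arrangements.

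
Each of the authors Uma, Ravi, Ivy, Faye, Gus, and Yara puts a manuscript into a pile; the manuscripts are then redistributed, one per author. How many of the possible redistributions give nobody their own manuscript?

Let Aᵢ be the assignments in which author i gets their own manuscript. We want the size of the complement of A₁∪…∪A_6.
By inclusion–exclusion this is Σ_{j=0}^{6} (−1)^j C(6,j)·(6−j)!.
Computing: 720 − 720 + 360 − 120 + 30 − 6 + 1 = 265.

265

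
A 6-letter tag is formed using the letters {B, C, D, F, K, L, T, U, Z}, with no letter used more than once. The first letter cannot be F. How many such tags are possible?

53760

The first letter has 9−1 = 8 choices (anything except F).
The remaining 5 letters are filled from the other 8 symbols without repetition: 8 × 7 × 6 × 5 × 4 = 6720.
Total: 8 × 6720 = 53760.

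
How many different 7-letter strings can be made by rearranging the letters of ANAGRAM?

The 7 letters of ANAGRAM have repeats: A appearing 3 times.
Dividing 7! = 5040 by 3! = 6 for the repeated letters gives 840.

840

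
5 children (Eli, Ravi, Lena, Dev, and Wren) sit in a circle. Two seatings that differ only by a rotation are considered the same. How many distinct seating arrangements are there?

24

Seat Eli anywhere (absorbing the rotational symmetry), then permute the other 4: (4)! = 24.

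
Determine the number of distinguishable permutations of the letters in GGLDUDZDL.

15120

GGLDUDZDL has 9 letters with D appearing 3 times, G appearing twice, and L appearing twice.
The number of distinct arrangements is 9!/(3!·2!·2!) = 362880/24 = 15120.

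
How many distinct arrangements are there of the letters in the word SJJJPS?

Letter multiplicities in SJJJPS: J×3, P×1, S×2.
So there are 6! / (3!·2!) = 60 distinguishable arrangements.

60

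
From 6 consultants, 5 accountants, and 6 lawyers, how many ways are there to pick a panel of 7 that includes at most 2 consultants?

10032

Split by how many consultants are chosen (0 through 2).
Sum: C(6,0)·C(11,7) + C(6,1)·C(11,6) + C(6,2)·C(11,5) = 330 + 2772 + 6930 = 10032.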